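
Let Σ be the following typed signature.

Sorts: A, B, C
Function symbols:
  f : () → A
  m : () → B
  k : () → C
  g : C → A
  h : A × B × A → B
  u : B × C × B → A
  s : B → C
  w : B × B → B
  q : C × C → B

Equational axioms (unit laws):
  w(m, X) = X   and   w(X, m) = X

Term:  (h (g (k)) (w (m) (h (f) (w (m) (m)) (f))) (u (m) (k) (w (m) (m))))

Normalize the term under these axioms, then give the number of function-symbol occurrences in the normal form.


size = 11

1. (h (g (k)) (w (m) (h (f) (w (m) (m)) (f))) (u (m) (k) (w (m) (m))))  →  (h (g (k)) (h (f) (w (m) (m)) (f)) (u (m) (k) (w (m) (m))))
2. (h (g (k)) (h (f) (w (m) (m)) (f)) (u (m) (k) (w (m) (m))))  →  (h (g (k)) (h (f) (m) (f)) (u (m) (k) (w (m) (m))))
3. (h (g (k)) (h (f) (m) (f)) (u (m) (k) (w (m) (m))))  →  (h (g (k)) (h (f) (m) (f)) (u (m) (k) (m)))
normal form: (h (g (k)) (h (f) (m) (f)) (u (m) (k) (m)))


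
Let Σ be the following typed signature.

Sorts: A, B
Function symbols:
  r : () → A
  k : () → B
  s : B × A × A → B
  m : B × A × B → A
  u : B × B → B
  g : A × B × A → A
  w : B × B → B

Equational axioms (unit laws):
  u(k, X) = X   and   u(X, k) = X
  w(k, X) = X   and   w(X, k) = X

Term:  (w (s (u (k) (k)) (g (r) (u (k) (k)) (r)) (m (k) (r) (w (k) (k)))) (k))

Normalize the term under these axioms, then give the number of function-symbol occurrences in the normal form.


size = 10

1. (w (s (u (k) (k)) (g (r) (u (k) (k)) (r)) (m (k) (r) (w (k) (k)))) (k))  →  (s (u (k) (k)) (g (r) (u (k) (k)) (r)) (m (k) (r) (w (k) (k))))
2. (s (u (k) (k)) (g (r) (u (k) (k)) (r)) (m (k) (r) (w (k) (k))))  →  (s (k) (g (r) (u (k) (k)) (r)) (m (k) (r) (w (k) (k))))
3. (s (k) (g (r) (u (k) (k)) (r)) (m (k) (r) (w (k) (k))))  →  (s (k) (g (r) (k) (r)) (m (k) (r) (w (k) (k))))
4. (s (k) (g (r) (k) (r)) (m (k) (r) (w (k) (k))))  →  (s (k) (g (r) (k) (r)) (m (k) (r) (k)))
normal form: (s (k) (g (r) (k) (r)) (m (k) (r) (k)))


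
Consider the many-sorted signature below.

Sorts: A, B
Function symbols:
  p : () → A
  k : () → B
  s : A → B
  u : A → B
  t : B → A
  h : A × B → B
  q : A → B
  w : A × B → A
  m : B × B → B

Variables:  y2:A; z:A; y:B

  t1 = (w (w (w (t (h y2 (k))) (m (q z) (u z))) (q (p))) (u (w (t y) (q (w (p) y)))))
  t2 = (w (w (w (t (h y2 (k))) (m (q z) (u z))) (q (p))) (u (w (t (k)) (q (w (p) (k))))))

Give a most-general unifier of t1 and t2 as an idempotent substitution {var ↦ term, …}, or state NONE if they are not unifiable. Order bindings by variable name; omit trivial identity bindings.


{y ↦ (k)}


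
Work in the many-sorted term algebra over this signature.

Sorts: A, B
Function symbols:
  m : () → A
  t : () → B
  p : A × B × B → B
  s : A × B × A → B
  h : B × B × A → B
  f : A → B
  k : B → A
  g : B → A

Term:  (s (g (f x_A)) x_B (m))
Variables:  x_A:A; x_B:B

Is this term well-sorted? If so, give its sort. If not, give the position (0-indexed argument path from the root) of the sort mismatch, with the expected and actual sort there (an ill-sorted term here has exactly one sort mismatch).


well-sorted; sort = B

      x_A : A
    (f x_A) : B
  (g (f x_A)) : A
  x_B : B
  (m) : A
(s (g (f x_A)) x_B (m)) : B


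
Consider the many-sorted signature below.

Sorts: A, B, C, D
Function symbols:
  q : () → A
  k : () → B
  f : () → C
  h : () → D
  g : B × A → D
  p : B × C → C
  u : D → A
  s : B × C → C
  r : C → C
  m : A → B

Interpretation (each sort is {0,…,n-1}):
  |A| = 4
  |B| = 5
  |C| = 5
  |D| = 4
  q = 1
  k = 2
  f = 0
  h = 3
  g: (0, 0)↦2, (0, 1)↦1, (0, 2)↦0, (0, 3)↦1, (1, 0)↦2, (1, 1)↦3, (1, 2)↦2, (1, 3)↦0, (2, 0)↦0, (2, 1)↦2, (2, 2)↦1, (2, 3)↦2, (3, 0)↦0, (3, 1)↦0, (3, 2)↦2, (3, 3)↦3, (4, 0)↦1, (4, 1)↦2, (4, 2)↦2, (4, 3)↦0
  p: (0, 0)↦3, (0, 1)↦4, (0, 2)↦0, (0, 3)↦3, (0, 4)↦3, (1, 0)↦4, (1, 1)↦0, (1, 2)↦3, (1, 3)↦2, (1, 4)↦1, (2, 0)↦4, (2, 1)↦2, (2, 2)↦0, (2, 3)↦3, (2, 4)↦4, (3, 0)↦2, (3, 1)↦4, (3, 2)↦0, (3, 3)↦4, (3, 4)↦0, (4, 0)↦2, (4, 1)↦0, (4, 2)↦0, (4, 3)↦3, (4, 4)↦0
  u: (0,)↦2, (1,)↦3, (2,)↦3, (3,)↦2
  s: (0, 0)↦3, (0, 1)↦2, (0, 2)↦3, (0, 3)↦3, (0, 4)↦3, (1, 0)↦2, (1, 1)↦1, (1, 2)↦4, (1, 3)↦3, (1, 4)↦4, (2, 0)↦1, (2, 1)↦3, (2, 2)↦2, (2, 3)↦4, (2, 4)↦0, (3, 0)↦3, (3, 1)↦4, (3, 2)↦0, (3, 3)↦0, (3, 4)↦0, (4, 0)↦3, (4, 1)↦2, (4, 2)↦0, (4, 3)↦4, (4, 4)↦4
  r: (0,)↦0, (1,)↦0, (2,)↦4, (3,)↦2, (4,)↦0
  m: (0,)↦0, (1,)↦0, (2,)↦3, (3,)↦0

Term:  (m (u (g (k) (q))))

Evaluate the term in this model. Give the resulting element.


  k = 2
  q = 1
  (g (k) (q)) = g(2, 1) = 2
  (u (g (k) (q))) = u(2,) = 3
  (m (u (g (k) (q)))) = m(3,) = 0

value = 0


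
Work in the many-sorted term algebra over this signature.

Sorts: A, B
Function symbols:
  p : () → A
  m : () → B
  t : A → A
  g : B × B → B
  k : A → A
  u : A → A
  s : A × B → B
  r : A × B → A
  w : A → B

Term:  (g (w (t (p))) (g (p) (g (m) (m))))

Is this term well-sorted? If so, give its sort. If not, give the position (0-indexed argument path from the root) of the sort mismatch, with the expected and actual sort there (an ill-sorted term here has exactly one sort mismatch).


      (p) : A
    (t (p)) : A
  (w (t (p))) : B
    (p) : A
      (m) : B
      (m) : B
    (g (m) (m)) : B
  (g (p) (g (m) (m))) : ✗ arg 0 at [1, 0] has sort A, expected B

ill-sorted at position [1, 0]: expected B, got A


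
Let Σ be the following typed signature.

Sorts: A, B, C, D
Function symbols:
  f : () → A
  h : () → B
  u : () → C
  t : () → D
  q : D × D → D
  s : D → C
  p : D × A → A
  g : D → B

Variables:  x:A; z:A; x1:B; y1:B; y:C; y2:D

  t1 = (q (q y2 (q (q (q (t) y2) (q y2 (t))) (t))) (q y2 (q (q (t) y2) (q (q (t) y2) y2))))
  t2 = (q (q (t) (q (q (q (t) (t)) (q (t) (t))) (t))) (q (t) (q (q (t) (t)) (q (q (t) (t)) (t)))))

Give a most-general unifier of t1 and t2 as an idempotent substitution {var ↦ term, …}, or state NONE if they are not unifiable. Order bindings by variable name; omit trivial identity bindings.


{y2 ↦ (t)}


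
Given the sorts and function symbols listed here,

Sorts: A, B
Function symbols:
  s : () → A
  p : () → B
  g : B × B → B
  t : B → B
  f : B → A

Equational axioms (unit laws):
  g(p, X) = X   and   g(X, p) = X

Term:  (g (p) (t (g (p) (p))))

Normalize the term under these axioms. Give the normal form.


normal form = (t (p))

1. (g (p) (t (g (p) (p))))  →  (t (g (p) (p)))
2. (t (g (p) (p)))  →  (t (p))


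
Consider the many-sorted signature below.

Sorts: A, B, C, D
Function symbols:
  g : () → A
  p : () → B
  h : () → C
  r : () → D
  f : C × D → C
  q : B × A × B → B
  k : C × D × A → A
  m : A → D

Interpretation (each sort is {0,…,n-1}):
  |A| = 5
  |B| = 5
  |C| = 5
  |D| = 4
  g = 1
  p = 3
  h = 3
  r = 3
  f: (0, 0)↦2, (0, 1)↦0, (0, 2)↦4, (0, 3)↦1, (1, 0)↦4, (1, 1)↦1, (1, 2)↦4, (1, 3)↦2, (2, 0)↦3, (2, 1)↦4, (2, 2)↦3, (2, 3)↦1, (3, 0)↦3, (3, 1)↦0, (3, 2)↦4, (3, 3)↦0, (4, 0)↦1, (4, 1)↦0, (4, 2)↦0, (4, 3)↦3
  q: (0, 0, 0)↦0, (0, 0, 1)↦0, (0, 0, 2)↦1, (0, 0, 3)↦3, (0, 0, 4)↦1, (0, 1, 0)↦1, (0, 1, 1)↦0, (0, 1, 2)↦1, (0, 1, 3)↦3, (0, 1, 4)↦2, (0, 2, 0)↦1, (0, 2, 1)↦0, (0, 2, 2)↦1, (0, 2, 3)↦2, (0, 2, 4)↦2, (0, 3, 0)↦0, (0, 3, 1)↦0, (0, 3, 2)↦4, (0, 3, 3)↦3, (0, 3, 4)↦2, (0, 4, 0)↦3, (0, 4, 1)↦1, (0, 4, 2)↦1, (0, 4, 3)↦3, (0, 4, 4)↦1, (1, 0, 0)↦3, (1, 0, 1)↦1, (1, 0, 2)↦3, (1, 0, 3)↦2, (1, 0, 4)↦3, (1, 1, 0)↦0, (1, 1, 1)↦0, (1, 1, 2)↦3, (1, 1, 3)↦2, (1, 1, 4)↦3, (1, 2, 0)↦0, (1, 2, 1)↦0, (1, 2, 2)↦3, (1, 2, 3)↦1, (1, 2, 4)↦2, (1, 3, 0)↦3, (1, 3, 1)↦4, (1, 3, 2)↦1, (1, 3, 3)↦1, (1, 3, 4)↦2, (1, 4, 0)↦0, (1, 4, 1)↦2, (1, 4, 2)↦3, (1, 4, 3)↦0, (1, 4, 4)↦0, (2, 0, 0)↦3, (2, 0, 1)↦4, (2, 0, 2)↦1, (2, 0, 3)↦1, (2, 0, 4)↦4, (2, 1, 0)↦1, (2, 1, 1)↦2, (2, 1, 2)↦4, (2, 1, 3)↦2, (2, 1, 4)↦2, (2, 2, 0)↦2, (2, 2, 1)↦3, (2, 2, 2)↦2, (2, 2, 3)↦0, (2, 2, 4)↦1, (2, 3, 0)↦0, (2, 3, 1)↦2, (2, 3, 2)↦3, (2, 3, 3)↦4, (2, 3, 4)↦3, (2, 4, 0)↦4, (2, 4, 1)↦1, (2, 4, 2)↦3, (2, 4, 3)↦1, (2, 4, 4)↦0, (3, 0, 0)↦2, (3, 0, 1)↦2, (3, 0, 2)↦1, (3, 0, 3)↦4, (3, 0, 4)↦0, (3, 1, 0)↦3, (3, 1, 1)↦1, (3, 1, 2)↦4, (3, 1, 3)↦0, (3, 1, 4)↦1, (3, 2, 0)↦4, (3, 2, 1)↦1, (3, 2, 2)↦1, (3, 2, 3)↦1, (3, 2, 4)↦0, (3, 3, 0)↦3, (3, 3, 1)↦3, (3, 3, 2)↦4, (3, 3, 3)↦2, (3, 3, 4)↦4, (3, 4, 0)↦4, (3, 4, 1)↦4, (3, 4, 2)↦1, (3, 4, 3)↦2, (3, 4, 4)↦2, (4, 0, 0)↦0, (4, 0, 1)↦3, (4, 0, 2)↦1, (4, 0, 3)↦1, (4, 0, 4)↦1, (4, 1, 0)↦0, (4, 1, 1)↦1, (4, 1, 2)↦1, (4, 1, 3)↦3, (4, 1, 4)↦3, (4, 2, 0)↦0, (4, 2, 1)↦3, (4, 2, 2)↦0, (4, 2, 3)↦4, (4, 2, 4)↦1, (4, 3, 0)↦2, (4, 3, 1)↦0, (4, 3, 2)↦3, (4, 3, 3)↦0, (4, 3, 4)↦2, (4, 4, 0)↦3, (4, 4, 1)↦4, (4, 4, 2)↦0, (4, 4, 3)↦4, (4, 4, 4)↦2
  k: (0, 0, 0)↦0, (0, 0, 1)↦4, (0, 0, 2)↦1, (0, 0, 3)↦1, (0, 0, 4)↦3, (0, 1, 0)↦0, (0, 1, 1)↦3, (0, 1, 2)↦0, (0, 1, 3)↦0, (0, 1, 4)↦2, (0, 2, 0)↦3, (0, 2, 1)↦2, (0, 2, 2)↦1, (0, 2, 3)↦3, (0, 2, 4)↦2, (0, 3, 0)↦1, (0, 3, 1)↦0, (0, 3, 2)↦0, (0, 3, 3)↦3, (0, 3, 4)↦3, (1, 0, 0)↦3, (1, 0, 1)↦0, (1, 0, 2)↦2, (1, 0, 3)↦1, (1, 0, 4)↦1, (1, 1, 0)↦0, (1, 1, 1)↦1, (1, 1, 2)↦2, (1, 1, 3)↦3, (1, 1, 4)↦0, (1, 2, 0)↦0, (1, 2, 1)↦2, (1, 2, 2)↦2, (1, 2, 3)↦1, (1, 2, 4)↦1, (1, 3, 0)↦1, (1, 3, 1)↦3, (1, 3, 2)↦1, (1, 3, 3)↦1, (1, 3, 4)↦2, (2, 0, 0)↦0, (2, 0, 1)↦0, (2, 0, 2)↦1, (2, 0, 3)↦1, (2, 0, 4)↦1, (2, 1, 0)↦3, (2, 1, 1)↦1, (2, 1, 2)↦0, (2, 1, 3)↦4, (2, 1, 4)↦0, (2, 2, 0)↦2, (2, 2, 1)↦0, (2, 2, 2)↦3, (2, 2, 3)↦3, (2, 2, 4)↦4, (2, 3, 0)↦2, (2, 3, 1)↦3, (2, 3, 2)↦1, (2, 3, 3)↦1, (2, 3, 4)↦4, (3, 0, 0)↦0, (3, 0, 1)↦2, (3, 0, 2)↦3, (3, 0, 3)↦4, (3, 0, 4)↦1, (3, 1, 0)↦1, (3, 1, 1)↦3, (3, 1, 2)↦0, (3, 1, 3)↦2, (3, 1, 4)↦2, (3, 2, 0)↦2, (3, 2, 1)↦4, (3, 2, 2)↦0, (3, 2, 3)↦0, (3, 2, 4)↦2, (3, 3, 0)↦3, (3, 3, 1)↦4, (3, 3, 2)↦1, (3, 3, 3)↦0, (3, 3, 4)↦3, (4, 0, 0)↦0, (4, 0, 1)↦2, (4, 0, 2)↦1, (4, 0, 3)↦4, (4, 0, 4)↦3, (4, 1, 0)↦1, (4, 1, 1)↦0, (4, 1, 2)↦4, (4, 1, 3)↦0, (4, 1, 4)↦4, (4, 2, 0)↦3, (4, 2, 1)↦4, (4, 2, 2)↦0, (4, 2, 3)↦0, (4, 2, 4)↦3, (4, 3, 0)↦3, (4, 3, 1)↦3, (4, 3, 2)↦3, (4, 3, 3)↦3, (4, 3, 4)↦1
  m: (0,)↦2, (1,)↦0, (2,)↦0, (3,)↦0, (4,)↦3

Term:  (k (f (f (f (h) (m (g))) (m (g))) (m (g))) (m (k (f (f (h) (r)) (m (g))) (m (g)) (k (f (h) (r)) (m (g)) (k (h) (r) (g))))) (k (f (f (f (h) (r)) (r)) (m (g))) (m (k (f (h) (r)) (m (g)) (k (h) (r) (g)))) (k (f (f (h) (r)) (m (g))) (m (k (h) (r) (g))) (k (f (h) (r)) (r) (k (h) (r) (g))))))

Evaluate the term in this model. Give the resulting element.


value = 3

  h = 3
  g = 1
  (m (g)) = m(1,) = 0
  (f (h) (m (g))) = f(3, 0) = 3
  g = 1
  (m (g)) = m(1,) = 0
  (f (f (h) (m (g))) (m (g))) = f(3, 0) = 3
  g = 1
  (m (g)) = m(1,) = 0
  (f (f (f (h) (m (g))) (m (g))) (m (g))) = f(3, 0) = 3
  h = 3
  r = 3
  (f (h) (r)) = f(3, 3) = 0
  g = 1
  (m (g)) = m(1,) = 0
  (f (f (h) (r)) (m (g))) = f(0, 0) = 2
  g = 1
  (m (g)) = m(1,) = 0
  h = 3
  r = 3
  (f (h) (r)) = f(3, 3) = 0
  g = 1
  (m (g)) = m(1,) = 0
  h = 3
  r = 3
  g = 1
  (k (h) (r) (g)) = k(3, 3, 1) = 4
  (k (f (h) (r)) (m (g)) (k (h) (r) (g))) = k(0, 0, 4) = 3
  (k (f (f (h) (r)) (m (g))) (m (g)) (k (f (h) (r)) (m (g)) (k (h) (r) (g)))) = k(2, 0, 3) = 1
  (m (k (f (f (h) (r)) (m (g))) (m (g)) (k (f (h) (r)) (m (g)) (k (h) (r) (g))))) = m(1,) = 0
  h = 3
  r = 3
  (f (h) (r)) = f(3, 3) = 0
  r = 3
  (f (f (h) (r)) (r)) = f(0, 3) = 1
  g = 1
  (m (g)) = m(1,) = 0
  (f (f (f (h) (r)) (r)) (m (g))) = f(1, 0) = 4
  h = 3
  r = 3
  (f (h) (r)) = f(3, 3) = 0
  g = 1
  (m (g)) = m(1,) = 0
  h = 3
  r = 3
  g = 1
  (k (h) (r) (g)) = k(3, 3, 1) = 4
  (k (f (h) (r)) (m (g)) (k (h) (r) (g))) = k(0, 0, 4) = 3
  (m (k (f (h) (r)) (m (g)) (k (h) (r) (g)))) = m(3,) = 0
  h = 3
  r = 3
  (f (h) (r)) = f(3, 3) = 0
  g = 1
  (m (g)) = m(1,) = 0
  (f (f (h) (r)) (m (g))) = f(0, 0) = 2
  h = 3
  r = 3
  g = 1
  (k (h) (r) (g)) = k(3, 3, 1) = 4
  (m (k (h) (r) (g))) = m(4,) = 3
  h = 3
  r = 3
  (f (h) (r)) = f(3, 3) = 0
  r = 3
  h = 3
  r = 3
  g = 1
  (k (h) (r) (g)) = k(3, 3, 1) = 4
  (k (f (h) (r)) (r) (k (h) (r) (g))) = k(0, 3, 4) = 3
  (k (f (f (h) (r)) (m (g))) (m (k (h) (r) (g))) (k (f (h) (r)) (r) (k (h) (r) (g)))) = k(2, 3, 3) = 1
  (k (f (f (f (h) (r)) (r)) (m (g))) (m (k (f (h) (r)) (m (g)) (k (h) (r) (g)))) (k (f (f (h) (r)) (m (g))) (m (k (h) (r) (g))) (k (f (h) (r)) (r) (k (h) (r) (g))))) = k(4, 0, 1) = 2
  (k (f (f (f (h) (m (g))) (m (g))) (m (g))) (m (k (f (f (h) (r)) (m (g))) (m (g)) (k (f (h) (r)) (m (g)) (k (h) (r) (g))))) (k (f (f (f (h) (r)) (r)) (m (g))) (m (k (f (h) (r)) (m (g)) (k (h) (r) (g)))) (k (f (f (h) (r)) (m (g))) (m (k (h) (r) (g))) (k (f (h) (r)) (r) (k (h) (r) (g)))))) = k(3, 0, 2) = 3


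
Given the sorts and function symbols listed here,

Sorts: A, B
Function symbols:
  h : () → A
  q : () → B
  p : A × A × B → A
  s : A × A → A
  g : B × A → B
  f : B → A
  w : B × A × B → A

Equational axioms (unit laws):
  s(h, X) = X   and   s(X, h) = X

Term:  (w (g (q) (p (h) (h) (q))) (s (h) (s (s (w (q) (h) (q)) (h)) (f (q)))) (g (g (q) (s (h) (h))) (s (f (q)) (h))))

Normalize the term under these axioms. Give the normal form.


1. (w (g (q) (p (h) (h) (q))) (s (h) (s (s (w (q) (h) (q)) (h)) (f (q)))) (g (g (q) (s (h) (h))) (s (f (q)) (h))))  →  (w (g (q) (p (h) (h) (q))) (s (s (w (q) (h) (q)) (h)) (f (q))) (g (g (q) (s (h) (h))) (s (f (q)) (h))))
2. (w (g (q) (p (h) (h) (q))) (s (s (w (q) (h) (q)) (h)) (f (q))) (g (g (q) (s (h) (h))) (s (f (q)) (h))))  →  (w (g (q) (p (h) (h) (q))) (s (w (q) (h) (q)) (f (q))) (g (g (q) (s (h) (h))) (s (f (q)) (h))))
3. (w (g (q) (p (h) (h) (q))) (s (w (q) (h) (q)) (f (q))) (g (g (q) (s (h) (h))) (s (f (q)) (h))))  →  (w (g (q) (p (h) (h) (q))) (s (w (q) (h) (q)) (f (q))) (g (g (q) (h)) (s (f (q)) (h))))
4. (w (g (q) (p (h) (h) (q))) (s (w (q) (h) (q)) (f (q))) (g (g (q) (h)) (s (f (q)) (h))))  →  (w (g (q) (p (h) (h) (q))) (s (w (q) (h) (q)) (f (q))) (g (g (q) (h)) (f (q))))

normal form = (w (g (q) (p (h) (h) (q))) (s (w (q) (h) (q)) (f (q))) (g (g (q) (h)) (f (q))))


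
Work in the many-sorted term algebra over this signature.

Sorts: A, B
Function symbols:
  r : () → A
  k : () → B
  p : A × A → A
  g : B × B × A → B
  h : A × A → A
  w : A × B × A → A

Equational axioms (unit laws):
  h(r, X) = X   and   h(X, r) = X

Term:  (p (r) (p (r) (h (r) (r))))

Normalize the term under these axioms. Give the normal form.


1. (p (r) (p (r) (h (r) (r))))  →  (p (r) (p (r) (r)))

normal form = (p (r) (p (r) (r)))


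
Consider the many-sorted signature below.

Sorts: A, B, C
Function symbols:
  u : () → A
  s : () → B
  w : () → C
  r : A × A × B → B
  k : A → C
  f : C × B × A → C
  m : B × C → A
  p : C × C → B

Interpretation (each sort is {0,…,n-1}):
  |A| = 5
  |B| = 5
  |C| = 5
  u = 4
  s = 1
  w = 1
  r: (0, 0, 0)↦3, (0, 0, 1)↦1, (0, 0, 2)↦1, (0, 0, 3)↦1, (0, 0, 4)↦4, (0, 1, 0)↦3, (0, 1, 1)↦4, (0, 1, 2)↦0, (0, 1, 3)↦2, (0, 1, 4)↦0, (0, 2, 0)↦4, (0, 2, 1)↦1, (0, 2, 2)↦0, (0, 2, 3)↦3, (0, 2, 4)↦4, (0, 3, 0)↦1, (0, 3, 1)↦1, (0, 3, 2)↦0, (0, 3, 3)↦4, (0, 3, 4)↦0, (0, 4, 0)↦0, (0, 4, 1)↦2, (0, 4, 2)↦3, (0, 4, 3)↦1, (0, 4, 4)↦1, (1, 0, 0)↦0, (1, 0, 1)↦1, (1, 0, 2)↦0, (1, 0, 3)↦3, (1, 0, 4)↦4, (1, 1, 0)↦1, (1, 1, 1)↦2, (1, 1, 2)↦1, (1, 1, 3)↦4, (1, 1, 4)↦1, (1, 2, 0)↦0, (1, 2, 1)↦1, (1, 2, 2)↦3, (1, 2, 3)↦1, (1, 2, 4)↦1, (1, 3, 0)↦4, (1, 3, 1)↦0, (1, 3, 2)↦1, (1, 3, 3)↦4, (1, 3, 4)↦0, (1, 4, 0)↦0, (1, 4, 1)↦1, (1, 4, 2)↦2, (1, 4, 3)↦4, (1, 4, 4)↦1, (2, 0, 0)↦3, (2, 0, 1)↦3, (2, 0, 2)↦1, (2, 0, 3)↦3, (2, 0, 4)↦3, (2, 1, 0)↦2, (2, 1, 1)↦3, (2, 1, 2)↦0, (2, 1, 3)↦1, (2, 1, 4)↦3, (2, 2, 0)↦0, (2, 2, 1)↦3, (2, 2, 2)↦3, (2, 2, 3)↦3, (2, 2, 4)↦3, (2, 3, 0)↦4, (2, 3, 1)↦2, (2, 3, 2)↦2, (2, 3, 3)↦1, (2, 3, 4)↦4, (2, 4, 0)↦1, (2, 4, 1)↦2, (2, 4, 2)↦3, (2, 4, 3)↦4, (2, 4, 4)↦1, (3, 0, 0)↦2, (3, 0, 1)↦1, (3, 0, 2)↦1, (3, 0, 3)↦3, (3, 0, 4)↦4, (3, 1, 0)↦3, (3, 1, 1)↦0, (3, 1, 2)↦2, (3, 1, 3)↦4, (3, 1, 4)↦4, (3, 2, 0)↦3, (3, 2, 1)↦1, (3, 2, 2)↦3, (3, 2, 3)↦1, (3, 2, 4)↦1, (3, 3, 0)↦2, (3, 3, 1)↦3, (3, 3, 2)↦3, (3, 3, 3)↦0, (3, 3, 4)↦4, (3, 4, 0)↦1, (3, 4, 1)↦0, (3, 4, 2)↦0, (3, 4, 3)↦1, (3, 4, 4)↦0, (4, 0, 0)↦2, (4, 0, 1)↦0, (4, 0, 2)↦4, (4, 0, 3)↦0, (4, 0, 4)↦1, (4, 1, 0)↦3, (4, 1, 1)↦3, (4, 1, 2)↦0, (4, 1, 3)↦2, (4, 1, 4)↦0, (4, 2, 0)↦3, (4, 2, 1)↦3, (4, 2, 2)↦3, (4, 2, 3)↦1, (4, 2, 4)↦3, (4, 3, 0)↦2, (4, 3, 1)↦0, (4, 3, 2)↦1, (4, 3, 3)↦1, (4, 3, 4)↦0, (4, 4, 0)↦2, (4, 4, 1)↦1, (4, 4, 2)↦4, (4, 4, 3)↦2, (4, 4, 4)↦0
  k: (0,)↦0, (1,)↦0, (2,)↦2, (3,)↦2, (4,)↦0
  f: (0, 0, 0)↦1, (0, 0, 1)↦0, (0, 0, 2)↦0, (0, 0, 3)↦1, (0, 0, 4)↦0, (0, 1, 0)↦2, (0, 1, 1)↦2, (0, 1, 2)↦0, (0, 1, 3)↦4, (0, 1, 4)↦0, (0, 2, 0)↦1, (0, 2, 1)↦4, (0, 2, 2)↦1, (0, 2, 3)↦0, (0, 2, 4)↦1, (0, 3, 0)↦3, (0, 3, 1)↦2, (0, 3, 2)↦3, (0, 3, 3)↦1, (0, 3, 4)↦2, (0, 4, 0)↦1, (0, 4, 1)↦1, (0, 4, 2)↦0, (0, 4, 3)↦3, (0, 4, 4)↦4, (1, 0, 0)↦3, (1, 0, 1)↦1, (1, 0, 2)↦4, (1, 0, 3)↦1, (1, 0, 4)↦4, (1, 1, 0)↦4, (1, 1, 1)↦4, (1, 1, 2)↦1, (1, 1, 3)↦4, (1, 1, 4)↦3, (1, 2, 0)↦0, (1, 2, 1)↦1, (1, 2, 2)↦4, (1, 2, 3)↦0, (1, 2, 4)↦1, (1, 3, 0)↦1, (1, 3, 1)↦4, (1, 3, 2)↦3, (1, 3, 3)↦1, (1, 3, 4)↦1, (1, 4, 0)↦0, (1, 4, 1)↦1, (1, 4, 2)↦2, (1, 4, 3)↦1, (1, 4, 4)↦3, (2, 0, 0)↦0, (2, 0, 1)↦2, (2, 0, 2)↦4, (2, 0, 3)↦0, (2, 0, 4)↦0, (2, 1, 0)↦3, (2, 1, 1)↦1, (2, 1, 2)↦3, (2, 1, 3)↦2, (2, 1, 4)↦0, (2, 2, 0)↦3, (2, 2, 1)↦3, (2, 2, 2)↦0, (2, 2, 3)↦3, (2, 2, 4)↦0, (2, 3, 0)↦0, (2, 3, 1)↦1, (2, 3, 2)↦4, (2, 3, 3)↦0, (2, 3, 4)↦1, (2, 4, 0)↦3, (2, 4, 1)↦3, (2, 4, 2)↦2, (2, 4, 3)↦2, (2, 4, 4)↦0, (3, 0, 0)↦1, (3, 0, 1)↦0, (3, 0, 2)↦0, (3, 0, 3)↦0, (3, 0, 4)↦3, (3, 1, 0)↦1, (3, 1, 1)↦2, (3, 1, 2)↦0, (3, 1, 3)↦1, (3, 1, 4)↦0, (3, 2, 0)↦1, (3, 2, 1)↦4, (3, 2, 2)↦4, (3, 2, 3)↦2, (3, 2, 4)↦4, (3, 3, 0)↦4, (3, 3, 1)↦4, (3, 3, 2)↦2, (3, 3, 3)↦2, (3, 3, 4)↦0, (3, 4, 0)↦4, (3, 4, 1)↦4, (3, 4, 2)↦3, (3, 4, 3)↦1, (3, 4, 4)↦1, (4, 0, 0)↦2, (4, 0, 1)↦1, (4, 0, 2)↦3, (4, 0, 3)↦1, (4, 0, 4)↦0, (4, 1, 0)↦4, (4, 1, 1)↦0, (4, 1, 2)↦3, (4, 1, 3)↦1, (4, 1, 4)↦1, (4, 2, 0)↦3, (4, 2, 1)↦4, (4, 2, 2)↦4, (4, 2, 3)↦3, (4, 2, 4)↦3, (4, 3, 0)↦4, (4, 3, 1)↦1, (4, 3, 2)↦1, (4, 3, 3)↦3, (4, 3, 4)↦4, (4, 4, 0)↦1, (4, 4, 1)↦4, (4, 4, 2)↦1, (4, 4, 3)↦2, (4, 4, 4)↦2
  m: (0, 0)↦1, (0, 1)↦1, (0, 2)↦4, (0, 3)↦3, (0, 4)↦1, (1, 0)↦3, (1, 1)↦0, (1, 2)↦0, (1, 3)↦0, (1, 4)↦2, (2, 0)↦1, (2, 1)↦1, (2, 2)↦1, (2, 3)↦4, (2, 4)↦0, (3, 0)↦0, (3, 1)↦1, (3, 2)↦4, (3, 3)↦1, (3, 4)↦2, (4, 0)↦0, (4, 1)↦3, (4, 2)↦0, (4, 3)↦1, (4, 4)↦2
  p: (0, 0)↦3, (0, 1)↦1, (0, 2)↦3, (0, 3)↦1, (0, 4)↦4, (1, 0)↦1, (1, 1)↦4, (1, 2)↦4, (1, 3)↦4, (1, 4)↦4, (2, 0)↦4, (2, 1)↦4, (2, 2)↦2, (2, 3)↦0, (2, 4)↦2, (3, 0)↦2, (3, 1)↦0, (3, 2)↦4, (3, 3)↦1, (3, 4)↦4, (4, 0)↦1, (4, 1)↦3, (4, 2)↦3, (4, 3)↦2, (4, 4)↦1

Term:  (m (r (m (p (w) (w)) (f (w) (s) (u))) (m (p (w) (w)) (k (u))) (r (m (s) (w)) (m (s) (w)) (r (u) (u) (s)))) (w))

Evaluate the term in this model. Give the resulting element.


  w = 1
  w = 1
  (p (w) (w)) = p(1, 1) = 4
  w = 1
  s = 1
  u = 4
  (f (w) (s) (u)) = f(1, 1, 4) = 3
  (m (p (w) (w)) (f (w) (s) (u))) = m(4, 3) = 1
  w = 1
  w = 1
  (p (w) (w)) = p(1, 1) = 4
  u = 4
  (k (u)) = k(4,) = 0
  (m (p (w) (w)) (k (u))) = m(4, 0) = 0
  s = 1
  w = 1
  (m (s) (w)) = m(1, 1) = 0
  s = 1
  w = 1
  (m (s) (w)) = m(1, 1) = 0
  u = 4
  u = 4
  s = 1
  (r (u) (u) (s)) = r(4, 4, 1) = 1
  (r (m (s) (w)) (m (s) (w)) (r (u) (u) (s))) = r(0, 0, 1) = 1
  (r (m (p (w) (w)) (f (w) (s) (u))) (m (p (w) (w)) (k (u))) (r (m (s) (w)) (m (s) (w)) (r (u) (u) (s)))) = r(1, 0, 1) = 1
  w = 1
  (m (r (m (p (w) (w)) (f (w) (s) (u))) (m (p (w) (w)) (k (u))) (r (m (s) (w)) (m (s) (w)) (r (u) (u) (s)))) (w)) = m(1, 1) = 0

value = 0


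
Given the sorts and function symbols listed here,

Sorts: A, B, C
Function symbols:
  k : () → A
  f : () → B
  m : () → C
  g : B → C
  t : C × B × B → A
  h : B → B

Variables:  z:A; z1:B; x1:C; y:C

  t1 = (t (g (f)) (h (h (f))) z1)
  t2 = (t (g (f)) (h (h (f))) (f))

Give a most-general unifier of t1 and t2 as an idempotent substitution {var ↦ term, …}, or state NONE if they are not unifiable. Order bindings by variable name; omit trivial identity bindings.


{z1 ↦ (f)}


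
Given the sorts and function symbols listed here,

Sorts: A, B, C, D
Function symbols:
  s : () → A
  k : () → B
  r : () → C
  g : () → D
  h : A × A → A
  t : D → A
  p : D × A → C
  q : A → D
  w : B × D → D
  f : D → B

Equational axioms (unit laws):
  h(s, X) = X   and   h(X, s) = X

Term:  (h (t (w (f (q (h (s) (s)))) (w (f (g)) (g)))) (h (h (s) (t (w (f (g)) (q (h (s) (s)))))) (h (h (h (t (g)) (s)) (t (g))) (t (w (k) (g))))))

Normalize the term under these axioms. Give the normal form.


normal form = (h (t (w (f (q (s))) (w (f (g)) (g)))) (h (t (w (f (g)) (q (s)))) (h (h (t (g)) (t (g))) (t (w (k) (g))))))

1. (h (t (w (f (q (h (s) (s)))) (w (f (g)) (g)))) (h (h (s) (t (w (f (g)) (q (h (s) (s)))))) (h (h (h (t (g)) (s)) (t (g))) (t (w (k) (g))))))  →  (h (t (w (f (q (s))) (w (f (g)) (g)))) (h (h (s) (t (w (f (g)) (q (h (s) (s)))))) (h (h (h (t (g)) (s)) (t (g))) (t (w (k) (g))))))
2. (h (t (w (f (q (s))) (w (f (g)) (g)))) (h (h (s) (t (w (f (g)) (q (h (s) (s)))))) (h (h (h (t (g)) (s)) (t (g))) (t (w (k) (g))))))  →  (h (t (w (f (q (s))) (w (f (g)) (g)))) (h (t (w (f (g)) (q (h (s) (s))))) (h (h (h (t (g)) (s)) (t (g))) (t (w (k) (g))))))
3. (h (t (w (f (q (s))) (w (f (g)) (g)))) (h (t (w (f (g)) (q (h (s) (s))))) (h (h (h (t (g)) (s)) (t (g))) (t (w (k) (g))))))  →  (h (t (w (f (q (s))) (w (f (g)) (g)))) (h (t (w (f (g)) (q (s)))) (h (h (h (t (g)) (s)) (t (g))) (t (w (k) (g))))))
4. (h (t (w (f (q (s))) (w (f (g)) (g)))) (h (t (w (f (g)) (q (s)))) (h (h (h (t (g)) (s)) (t (g))) (t (w (k) (g))))))  →  (h (t (w (f (q (s))) (w (f (g)) (g)))) (h (t (w (f (g)) (q (s)))) (h (h (t (g)) (t (g))) (t (w (k) (g))))))


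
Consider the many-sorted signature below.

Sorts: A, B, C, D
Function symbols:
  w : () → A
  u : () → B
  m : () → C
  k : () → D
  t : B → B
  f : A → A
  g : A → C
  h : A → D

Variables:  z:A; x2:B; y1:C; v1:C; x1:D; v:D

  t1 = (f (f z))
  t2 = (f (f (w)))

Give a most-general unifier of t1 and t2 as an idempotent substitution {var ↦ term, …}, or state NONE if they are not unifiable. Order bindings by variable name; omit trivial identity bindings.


{z ↦ (w)}


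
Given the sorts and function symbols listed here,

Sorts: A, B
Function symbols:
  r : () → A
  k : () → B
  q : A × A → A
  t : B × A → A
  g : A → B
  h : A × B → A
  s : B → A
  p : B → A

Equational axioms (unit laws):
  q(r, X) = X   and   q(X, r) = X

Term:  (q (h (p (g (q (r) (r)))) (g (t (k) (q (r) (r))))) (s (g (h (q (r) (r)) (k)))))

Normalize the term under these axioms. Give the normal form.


normal form = (q (h (p (g (r))) (g (t (k) (r)))) (s (g (h (r) (k)))))

1. (q (h (p (g (q (r) (r)))) (g (t (k) (q (r) (r))))) (s (g (h (q (r) (r)) (k)))))  →  (q (h (p (g (r))) (g (t (k) (q (r) (r))))) (s (g (h (q (r) (r)) (k)))))
2. (q (h (p (g (r))) (g (t (k) (q (r) (r))))) (s (g (h (q (r) (r)) (k)))))  →  (q (h (p (g (r))) (g (t (k) (r)))) (s (g (h (q (r) (r)) (k)))))
3. (q (h (p (g (r))) (g (t (k) (r)))) (s (g (h (q (r) (r)) (k)))))  →  (q (h (p (g (r))) (g (t (k) (r)))) (s (g (h (r) (k)))))


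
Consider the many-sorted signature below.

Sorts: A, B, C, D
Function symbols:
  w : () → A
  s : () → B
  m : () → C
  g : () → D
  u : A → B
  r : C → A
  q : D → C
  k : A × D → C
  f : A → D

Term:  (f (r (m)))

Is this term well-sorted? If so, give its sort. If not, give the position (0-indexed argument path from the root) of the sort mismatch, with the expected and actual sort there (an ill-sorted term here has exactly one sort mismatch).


    (m) : C
  (r (m)) : A
(f (r (m))) : D

well-sorted; sort = D


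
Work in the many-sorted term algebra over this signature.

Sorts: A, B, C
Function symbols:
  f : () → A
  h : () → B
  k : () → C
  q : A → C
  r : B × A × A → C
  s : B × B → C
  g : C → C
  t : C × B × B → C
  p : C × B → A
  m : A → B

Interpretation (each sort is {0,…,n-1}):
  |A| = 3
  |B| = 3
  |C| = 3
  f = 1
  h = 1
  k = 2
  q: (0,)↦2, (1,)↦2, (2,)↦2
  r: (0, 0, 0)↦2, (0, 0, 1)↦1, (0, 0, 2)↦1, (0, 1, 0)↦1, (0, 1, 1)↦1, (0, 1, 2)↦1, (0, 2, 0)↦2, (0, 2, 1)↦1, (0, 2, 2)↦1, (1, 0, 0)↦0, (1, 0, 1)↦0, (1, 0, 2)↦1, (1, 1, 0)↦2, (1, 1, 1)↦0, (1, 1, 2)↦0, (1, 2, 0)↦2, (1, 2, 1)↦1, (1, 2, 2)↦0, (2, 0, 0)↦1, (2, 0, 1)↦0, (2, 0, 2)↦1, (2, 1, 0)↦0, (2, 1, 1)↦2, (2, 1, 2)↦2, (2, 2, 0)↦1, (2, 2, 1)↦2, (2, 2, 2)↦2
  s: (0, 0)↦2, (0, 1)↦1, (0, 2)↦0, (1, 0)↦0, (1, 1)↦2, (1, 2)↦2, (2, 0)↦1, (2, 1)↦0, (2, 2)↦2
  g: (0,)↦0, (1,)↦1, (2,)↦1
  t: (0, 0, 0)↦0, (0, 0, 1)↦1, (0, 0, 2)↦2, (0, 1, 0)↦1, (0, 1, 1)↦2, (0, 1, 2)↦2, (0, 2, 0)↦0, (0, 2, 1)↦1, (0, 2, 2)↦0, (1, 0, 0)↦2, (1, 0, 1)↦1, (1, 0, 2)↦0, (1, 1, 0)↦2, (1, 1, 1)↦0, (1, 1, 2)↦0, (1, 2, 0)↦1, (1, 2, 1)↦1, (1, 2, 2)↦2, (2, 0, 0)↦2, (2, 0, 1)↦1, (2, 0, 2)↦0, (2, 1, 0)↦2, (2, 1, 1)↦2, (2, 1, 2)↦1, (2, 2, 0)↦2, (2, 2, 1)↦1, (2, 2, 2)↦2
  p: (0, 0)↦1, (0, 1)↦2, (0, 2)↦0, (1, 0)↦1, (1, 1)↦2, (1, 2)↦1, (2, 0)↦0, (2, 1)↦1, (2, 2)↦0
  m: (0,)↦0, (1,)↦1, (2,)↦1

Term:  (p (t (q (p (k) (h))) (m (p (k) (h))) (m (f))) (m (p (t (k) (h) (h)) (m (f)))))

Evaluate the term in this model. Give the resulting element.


value = 1

  k = 2
  h = 1
  (p (k) (h)) = p(2, 1) = 1
  (q (p (k) (h))) = q(1,) = 2
  k = 2
  h = 1
  (p (k) (h)) = p(2, 1) = 1
  (m (p (k) (h))) = m(1,) = 1
  f = 1
  (m (f)) = m(1,) = 1
  (t (q (p (k) (h))) (m (p (k) (h))) (m (f))) = t(2, 1, 1) = 2
  k = 2
  h = 1
  h = 1
  (t (k) (h) (h)) = t(2, 1, 1) = 2
  f = 1
  (m (f)) = m(1,) = 1
  (p (t (k) (h) (h)) (m (f))) = p(2, 1) = 1
  (m (p (t (k) (h) (h)) (m (f)))) = m(1,) = 1
  (p (t (q (p (k) (h))) (m (p (k) (h))) (m (f))) (m (p (t (k) (h) (h)) (m (f))))) = p(2, 1) = 1


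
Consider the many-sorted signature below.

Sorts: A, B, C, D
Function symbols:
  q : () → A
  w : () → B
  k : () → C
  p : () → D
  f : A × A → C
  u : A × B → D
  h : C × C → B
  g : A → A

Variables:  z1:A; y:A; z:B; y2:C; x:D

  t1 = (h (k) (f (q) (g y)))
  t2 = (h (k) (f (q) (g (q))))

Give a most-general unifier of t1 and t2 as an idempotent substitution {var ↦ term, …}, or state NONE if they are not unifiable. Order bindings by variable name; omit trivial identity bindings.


{y ↦ (q)}


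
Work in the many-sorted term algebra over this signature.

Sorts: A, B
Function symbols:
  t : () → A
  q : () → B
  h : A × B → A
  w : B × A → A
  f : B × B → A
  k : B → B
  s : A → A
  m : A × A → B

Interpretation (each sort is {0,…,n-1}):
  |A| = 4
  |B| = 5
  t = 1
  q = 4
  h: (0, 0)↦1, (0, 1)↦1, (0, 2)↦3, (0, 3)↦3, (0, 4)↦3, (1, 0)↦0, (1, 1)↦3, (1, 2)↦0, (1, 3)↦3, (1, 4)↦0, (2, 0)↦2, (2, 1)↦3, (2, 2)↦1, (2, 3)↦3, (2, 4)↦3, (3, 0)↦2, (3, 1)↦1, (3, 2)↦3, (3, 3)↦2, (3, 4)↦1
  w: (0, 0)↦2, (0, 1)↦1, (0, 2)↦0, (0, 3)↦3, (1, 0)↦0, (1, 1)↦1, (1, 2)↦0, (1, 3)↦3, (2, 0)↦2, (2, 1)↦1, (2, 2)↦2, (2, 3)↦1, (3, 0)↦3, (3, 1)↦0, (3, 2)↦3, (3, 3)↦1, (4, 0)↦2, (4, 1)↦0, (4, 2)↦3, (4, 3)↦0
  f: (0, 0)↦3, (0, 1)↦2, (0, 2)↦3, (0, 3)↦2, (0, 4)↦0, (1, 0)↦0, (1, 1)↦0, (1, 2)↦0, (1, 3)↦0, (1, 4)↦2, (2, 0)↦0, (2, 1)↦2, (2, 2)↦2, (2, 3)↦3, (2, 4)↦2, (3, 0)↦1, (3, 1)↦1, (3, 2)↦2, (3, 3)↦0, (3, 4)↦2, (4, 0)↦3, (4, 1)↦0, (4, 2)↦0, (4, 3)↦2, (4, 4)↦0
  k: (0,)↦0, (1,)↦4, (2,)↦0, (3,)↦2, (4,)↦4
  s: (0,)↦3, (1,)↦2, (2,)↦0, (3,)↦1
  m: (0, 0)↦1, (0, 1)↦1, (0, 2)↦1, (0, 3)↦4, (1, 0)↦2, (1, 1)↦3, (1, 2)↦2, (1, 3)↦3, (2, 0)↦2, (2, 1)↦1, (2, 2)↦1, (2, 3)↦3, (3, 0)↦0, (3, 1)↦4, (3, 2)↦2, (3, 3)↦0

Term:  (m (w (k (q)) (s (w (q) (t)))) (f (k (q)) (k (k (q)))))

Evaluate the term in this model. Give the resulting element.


  q = 4
  (k (q)) = k(4,) = 4
  q = 4
  t = 1
  (w (q) (t)) = w(4, 1) = 0
  (s (w (q) (t))) = s(0,) = 3
  (w (k (q)) (s (w (q) (t)))) = w(4, 3) = 0
  q = 4
  (k (q)) = k(4,) = 4
  q = 4
  (k (q)) = k(4,) = 4
  (k (k (q))) = k(4,) = 4
  (f (k (q)) (k (k (q)))) = f(4, 4) = 0
  (m (w (k (q)) (s (w (q) (t)))) (f (k (q)) (k (k (q))))) = m(0, 0) = 1

value = 1


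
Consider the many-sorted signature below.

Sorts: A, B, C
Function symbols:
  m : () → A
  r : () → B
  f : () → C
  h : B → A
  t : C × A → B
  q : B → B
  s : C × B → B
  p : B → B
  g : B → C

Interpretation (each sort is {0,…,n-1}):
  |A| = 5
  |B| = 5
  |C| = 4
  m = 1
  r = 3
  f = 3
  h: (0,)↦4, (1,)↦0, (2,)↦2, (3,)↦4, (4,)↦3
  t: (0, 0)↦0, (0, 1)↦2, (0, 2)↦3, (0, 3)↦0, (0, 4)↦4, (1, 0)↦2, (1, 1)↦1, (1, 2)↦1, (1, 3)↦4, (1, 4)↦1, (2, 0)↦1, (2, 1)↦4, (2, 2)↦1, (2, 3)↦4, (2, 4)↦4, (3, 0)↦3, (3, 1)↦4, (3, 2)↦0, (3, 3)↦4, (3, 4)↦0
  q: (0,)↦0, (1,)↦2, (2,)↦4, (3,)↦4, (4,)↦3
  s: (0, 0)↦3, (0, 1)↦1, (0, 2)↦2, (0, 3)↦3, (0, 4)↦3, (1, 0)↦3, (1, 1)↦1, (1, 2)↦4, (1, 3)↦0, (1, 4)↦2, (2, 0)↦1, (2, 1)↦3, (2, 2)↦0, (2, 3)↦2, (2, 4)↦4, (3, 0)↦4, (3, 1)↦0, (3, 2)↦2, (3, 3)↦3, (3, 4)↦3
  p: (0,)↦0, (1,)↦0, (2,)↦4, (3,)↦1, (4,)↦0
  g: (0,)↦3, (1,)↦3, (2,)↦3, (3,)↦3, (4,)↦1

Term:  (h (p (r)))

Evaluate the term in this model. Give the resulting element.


value = 0

  r = 3
  (p (r)) = p(3,) = 1
  (h (p (r))) = h(1,) = 0


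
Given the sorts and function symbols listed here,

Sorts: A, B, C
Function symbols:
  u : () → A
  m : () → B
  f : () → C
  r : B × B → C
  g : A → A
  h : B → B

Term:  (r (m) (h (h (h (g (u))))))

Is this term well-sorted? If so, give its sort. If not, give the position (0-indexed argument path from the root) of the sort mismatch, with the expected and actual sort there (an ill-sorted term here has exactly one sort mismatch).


ill-sorted at position [1, 0, 0, 0]: expected B, got A

  (m) : B
          (u) : A
        (g (u)) : A
      (h (g (u))) : ✗ arg 0 at [1, 0, 0, 0] has sort A, expected B


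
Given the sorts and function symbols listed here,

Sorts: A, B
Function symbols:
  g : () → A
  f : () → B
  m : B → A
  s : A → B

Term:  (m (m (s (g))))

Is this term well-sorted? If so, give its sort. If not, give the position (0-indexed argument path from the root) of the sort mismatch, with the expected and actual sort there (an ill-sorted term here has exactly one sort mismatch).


      (g) : A
    (s (g)) : B
  (m (s (g))) : A
(m (m (s (g)))) : ✗ arg 0 at [0] has sort A, expected B

ill-sorted at position [0]: expected B, got A


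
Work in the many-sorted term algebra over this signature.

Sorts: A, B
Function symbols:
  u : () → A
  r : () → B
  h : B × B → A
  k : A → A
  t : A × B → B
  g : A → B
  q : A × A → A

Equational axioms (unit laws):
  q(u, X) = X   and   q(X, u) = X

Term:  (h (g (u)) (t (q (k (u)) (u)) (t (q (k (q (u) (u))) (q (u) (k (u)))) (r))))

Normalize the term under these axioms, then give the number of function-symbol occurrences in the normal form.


1. (h (g (u)) (t (q (k (u)) (u)) (t (q (k (q (u) (u))) (q (u) (k (u)))) (r))))  →  (h (g (u)) (t (k (u)) (t (q (k (q (u) (u))) (q (u) (k (u)))) (r))))
2. (h (g (u)) (t (k (u)) (t (q (k (q (u) (u))) (q (u) (k (u)))) (r))))  →  (h (g (u)) (t (k (u)) (t (q (k (u)) (q (u) (k (u)))) (r))))
3. (h (g (u)) (t (k (u)) (t (q (k (u)) (q (u) (k (u)))) (r))))  →  (h (g (u)) (t (k (u)) (t (q (k (u)) (k (u))) (r))))
normal form: (h (g (u)) (t (k (u)) (t (q (k (u)) (k (u))) (r))))

size = 13


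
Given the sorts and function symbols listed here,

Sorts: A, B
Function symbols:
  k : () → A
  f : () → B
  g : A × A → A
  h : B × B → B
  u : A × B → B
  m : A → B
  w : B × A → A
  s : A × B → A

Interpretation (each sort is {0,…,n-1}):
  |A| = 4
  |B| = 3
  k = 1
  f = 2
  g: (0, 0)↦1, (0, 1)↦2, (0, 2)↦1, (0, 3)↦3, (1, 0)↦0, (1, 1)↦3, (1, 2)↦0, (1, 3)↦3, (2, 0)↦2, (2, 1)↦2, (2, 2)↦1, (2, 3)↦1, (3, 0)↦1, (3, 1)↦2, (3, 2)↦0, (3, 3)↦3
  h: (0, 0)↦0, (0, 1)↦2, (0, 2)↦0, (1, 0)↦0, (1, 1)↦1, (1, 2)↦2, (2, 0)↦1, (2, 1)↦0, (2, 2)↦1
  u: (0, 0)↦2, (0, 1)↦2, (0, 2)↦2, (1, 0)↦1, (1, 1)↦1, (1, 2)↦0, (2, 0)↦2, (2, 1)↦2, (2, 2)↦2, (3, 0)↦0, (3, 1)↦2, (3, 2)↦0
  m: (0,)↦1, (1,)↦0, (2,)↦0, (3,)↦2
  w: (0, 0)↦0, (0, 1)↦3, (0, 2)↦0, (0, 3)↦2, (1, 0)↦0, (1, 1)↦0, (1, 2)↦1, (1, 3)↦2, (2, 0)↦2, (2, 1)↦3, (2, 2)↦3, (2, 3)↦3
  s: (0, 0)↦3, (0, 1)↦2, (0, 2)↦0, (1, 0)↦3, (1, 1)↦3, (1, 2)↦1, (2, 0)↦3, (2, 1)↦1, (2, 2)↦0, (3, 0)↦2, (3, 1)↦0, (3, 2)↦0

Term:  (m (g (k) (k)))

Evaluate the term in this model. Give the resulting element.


  k = 1
  k = 1
  (g (k) (k)) = g(1, 1) = 3
  (m (g (k) (k))) = m(3,) = 2

value = 2


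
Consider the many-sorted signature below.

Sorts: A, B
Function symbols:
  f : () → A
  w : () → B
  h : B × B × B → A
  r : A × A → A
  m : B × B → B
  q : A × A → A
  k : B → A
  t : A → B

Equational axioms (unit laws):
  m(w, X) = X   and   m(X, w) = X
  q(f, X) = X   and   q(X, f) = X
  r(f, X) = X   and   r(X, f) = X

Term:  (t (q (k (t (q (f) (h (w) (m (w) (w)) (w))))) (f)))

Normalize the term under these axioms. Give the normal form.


normal form = (t (k (t (h (w) (w) (w)))))

1. (t (q (k (t (q (f) (h (w) (m (w) (w)) (w))))) (f)))  →  (t (k (t (q (f) (h (w) (m (w) (w)) (w))))))
2. (t (k (t (q (f) (h (w) (m (w) (w)) (w))))))  →  (t (k (t (h (w) (m (w) (w)) (w)))))
3. (t (k (t (h (w) (m (w) (w)) (w)))))  →  (t (k (t (h (w) (w) (w)))))


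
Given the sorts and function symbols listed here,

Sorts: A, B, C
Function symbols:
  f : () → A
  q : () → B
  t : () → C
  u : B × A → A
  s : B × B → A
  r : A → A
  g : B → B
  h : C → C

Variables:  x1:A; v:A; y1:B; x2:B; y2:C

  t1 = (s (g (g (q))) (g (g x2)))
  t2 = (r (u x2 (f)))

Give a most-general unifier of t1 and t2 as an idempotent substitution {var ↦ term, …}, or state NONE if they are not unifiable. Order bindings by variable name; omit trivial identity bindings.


NONE (not unifiable)

head clash or occurs-check failure — not unifiable


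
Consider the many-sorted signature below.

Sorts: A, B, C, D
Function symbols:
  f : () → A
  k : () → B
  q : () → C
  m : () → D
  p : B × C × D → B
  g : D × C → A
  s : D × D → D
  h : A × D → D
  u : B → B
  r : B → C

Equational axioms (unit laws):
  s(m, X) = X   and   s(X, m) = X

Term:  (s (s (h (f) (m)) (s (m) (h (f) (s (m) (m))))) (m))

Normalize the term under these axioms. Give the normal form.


1. (s (s (h (f) (m)) (s (m) (h (f) (s (m) (m))))) (m))  →  (s (h (f) (m)) (s (m) (h (f) (s (m) (m)))))
2. (s (h (f) (m)) (s (m) (h (f) (s (m) (m)))))  →  (s (h (f) (m)) (h (f) (s (m) (m))))
3. (s (h (f) (m)) (h (f) (s (m) (m))))  →  (s (h (f) (m)) (h (f) (m)))

normal form = (s (h (f) (m)) (h (f) (m)))


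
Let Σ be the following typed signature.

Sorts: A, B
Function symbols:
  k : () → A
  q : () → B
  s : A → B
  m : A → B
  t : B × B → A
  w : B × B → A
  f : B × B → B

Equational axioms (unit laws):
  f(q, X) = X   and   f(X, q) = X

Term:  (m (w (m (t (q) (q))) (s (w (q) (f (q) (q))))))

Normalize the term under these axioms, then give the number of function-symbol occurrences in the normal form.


1. (m (w (m (t (q) (q))) (s (w (q) (f (q) (q))))))  →  (m (w (m (t (q) (q))) (s (w (q) (q)))))
normal form: (m (w (m (t (q) (q))) (s (w (q) (q)))))

size = 10


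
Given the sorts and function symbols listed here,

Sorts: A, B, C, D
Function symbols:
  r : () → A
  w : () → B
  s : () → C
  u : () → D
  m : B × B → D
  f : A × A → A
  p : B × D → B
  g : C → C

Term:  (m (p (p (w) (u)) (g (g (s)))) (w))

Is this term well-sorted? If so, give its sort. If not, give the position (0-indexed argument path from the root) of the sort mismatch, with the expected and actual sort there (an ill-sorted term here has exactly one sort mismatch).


      (w) : B
      (u) : D
    (p (w) (u)) : B
        (s) : C
      (g (s)) : C
    (g (g (s))) : C
  (p (p (w) (u)) (g (g (s)))) : ✗ arg 1 at [0, 1] has sort C, expected D
  (w) : B

ill-sorted at position [0, 1]: expected D, got C


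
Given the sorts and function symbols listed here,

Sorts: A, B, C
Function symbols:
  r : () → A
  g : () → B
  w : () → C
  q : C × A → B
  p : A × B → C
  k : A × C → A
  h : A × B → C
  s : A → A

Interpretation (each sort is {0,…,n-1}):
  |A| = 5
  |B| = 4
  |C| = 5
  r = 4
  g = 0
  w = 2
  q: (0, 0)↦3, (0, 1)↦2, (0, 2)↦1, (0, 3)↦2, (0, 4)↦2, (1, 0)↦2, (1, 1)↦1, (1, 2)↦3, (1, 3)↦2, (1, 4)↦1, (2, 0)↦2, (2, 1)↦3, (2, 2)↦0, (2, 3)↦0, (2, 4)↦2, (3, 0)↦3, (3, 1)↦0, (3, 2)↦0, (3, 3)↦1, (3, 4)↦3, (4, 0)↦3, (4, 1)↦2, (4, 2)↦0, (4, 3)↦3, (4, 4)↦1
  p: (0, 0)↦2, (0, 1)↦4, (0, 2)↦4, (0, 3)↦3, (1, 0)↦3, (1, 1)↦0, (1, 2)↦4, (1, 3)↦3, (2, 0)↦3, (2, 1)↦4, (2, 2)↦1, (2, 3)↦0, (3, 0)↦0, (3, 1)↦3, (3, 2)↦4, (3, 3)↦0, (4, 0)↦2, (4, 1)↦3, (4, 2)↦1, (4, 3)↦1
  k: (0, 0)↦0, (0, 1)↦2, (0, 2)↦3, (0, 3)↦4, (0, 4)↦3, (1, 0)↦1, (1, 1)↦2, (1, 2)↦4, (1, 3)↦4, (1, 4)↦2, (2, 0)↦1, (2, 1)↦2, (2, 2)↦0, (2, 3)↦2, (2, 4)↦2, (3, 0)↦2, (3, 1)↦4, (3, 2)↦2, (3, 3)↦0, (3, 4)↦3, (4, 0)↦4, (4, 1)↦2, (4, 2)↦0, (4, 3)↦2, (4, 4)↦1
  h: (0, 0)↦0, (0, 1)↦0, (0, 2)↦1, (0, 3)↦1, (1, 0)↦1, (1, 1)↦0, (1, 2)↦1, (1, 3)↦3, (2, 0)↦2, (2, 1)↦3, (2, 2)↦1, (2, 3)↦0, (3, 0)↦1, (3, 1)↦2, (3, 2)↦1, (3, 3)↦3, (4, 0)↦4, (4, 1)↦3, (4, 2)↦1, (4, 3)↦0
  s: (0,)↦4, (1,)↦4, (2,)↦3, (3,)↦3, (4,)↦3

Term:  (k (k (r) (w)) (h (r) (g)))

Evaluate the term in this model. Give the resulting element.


  r = 4
  w = 2
  (k (r) (w)) = k(4, 2) = 0
  r = 4
  g = 0
  (h (r) (g)) = h(4, 0) = 4
  (k (k (r) (w)) (h (r) (g))) = k(0, 4) = 3

value = 3


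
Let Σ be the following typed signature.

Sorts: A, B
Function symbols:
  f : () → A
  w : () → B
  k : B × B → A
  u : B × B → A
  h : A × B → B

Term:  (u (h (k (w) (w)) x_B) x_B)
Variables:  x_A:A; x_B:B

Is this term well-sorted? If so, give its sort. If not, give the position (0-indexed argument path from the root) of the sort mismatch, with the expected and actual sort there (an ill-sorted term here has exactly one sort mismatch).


      (w) : B
      (w) : B
    (k (w) (w)) : A
    x_B : B
  (h (k (w) (w)) x_B) : B
  x_B : B
(u (h (k (w) (w)) x_B) x_B) : A

well-sorted; sort = A


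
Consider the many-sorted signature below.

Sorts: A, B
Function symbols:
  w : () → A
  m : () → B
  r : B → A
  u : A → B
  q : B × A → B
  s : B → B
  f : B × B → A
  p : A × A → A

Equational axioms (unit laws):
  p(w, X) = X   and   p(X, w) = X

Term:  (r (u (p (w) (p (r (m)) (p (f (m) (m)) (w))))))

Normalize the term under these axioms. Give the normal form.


normal form = (r (u (p (r (m)) (f (m) (m)))))

1. (r (u (p (w) (p (r (m)) (p (f (m) (m)) (w))))))  →  (r (u (p (r (m)) (p (f (m) (m)) (w)))))
2. (r (u (p (r (m)) (p (f (m) (m)) (w)))))  →  (r (u (p (r (m)) (f (m) (m)))))


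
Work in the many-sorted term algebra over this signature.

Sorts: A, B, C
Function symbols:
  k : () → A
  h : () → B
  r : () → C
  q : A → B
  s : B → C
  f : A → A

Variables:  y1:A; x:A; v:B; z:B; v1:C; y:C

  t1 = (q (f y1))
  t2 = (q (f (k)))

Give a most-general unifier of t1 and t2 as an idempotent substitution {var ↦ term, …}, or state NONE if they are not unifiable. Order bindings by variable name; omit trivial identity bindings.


{y1 ↦ (k)}
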